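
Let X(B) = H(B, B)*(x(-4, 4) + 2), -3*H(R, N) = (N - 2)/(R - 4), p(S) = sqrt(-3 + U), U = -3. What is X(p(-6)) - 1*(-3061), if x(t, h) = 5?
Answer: 100964/33 + 7*I*sqrt(6)/33 ≈ 3059.5 + 0.51959*I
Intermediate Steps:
p(S) = I*sqrt(6) (p(S) = sqrt(-3 - 3) = sqrt(-6) = I*sqrt(6))
H(R, N) = -(-2 + N)/(3*(-4 + R)) (H(R, N) = -(N - 2)/(3*(R - 4)) = -(-2 + N)/(3*(-4 + R)))
X(B) = 7*(2 - B)/(3*(-4 + B)) (X(B) = ((2 - B)/(3*(-4 + B)))*(5 + 2) = ((2 - B)/(3*(-4 + B)))*7 = 7*(2 - B)/(3*(-4 + B)))
X(p(-6)) - 1*(-3061) = 7*(2 - I*sqrt(6))/(3*(-4 + I*sqrt(6))) - 1*(-3061) = 7*(2 - I*sqrt(6))/(3*(-4 + I*sqrt(6))) + 3061 = 3061 + 7*(2 - I*sqrt(6))/(3*(-4 + I*sqrt(6)))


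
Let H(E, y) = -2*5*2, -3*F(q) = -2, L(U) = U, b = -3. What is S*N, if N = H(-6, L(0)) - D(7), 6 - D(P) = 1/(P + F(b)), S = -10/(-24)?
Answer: -2975/276 ≈ -10.779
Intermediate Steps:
F(q) = ⅔ (F(q) = -⅓*(-2) = ⅔)
H(E, y) = -20 (H(E, y) = -10*2 = -20)
S = 5/12 (S = -10*(-1/24) = 5/12 ≈ 0.41667)
D(P) = 6 - 1/(⅔ + P) (D(P) = 6 - 1/(P + ⅔) = 6 - 1/(⅔ + P))
N = -595/23 (N = -20 - 9*(1 + 2*7)/(2 + 3*7) = -20 - 9*(1 + 14)/(2 + 21) = -20 - 9*15/23 = -20 - 1*135/23 = -20 - 135/23 = -595/23 ≈ -25.870)
S*N = (5/12)*(-595/23) = -2975/276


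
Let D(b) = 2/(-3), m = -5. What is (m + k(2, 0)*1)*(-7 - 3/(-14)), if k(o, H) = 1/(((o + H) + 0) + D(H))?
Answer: 1615/56 ≈ 28.839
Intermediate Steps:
D(b) = -2/3 (D(b) = 2*(-1/3) = -2/3)
k(o, H) = 1/(-2/3 + H + o) (k(o, H) = 1/(((o + H) + 0) - 2/3) = 1/(((H + o) + 0) - 2/3) = 1/((H + o) - 2/3) = 1/(-2/3 + H + o))
(m + k(2, 0)*1)*(-7 - 3/(-14)) = (-5 + (3/(-2 + 3*0 + 3*2))*1)*(-7 - 3/(-14)) = (-5 + (3/(-2 + 0 + 6))*1)*(-7 - 3*(-1/14)) = (-5 + (3/4)*1)*(-7 + 3/14) = (-5 + (3*(1/4))*1)*(-95/14) = (-5 + (3/4)*1)*(-95/14) = (-5 + 3/4)*(-95/14) = -17/4*(-95/14) = 1615/56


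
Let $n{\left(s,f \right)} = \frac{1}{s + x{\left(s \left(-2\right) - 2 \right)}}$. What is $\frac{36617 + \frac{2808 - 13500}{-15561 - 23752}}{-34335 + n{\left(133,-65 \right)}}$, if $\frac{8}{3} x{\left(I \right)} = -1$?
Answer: $- \frac{1527346436593}{1432150063651} \approx -1.0665$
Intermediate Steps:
$x{\left(I \right)} = - \frac{3}{8}$ ($x{\left(I \right)} = \frac{3}{8} \left(-1\right) = - \frac{3}{8}$)
$n{\left(s,f \right)} = \frac{1}{- \frac{3}{8} + s}$ ($n{\left(s,f \right)} = \frac{1}{s - \frac{3}{8}} = \frac{1}{- \frac{3}{8} + s}$)
$\frac{36617 + \frac{2808 - 13500}{-15561 - 23752}}{-34335 + n{\left(133,-65 \right)}} = \frac{36617 + \frac{2808 - 13500}{-15561 - 23752}}{-34335 + \frac{8}{-3 + 8 \cdot 133}} = \frac{36617 - \frac{10692}{-39313}}{-34335 + \frac{8}{-3 + 1064}} = \frac{36617 - - \frac{10692}{39313}}{-34335 + \frac{8}{1061}} = \frac{36617 + \frac{10692}{39313}}{-34335 + 8 \cdot \frac{1}{1061}} = \frac{1439534813}{39313 \left(-34335 + \frac{8}{1061}\right)} = \frac{1439534813}{39313 \left(- \frac{36429427}{1061}\right)} = \frac{1439534813}{39313} \left(- \frac{1061}{36429427}\right) = - \frac{1527346436593}{1432150063651}$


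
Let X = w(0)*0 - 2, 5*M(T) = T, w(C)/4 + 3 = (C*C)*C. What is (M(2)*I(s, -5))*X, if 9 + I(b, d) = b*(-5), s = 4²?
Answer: 356/5 ≈ 71.200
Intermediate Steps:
s = 16
w(C) = -12 + 4*C³ (w(C) = -12 + 4*((C*C)*C) = -12 + 4*(C²*C) = -12 + 4*C³)
I(b, d) = -9 - 5*b (I(b, d) = -9 + b*(-5) = -9 - 5*b)
M(T) = T/5
X = -2 (X = (-12 + 4*0³)*0 - 2 = (-12 + 4*0)*0 - 2 = (-12 + 0)*0 - 2 = -12*0 - 2 = 0 - 2 = -2)
(M(2)*I(s, -5))*X = (((⅕)*2)*(-9 - 5*16))*(-2) = (2*(-9 - 80)/5)*(-2) = ((⅖)*(-89))*(-2) = -178/5*(-2) = 356/5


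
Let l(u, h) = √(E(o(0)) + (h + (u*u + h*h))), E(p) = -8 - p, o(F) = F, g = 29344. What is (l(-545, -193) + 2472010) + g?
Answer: 2501354 + √334073 ≈ 2.5019e+6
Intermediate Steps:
l(u, h) = √(-8 + h + h² + u²) (l(u, h) = √((-8 - 1*0) + (h + (u*u + h*h))) = √((-8 + 0) + (h + (u² + h²))) = √(-8 + (h + (h² + u²))) = √(-8 + (h + h² + u²)) = √(-8 + h + h² + u²))
(l(-545, -193) + 2472010) + g = (√(-8 - 193 + (-193)² + (-545)²) + 2472010) + 29344 = (√(-8 - 193 + 37249 + 297025) + 2472010) + 29344 = (√334073 + 2472010) + 29344 = (2472010 + √334073) + 29344 = 2501354 + √334073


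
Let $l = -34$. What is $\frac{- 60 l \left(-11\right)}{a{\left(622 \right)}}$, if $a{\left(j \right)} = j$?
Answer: $- \frac{11220}{311} \approx -36.077$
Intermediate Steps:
$\frac{- 60 l \left(-11\right)}{a{\left(622 \right)}} = \frac{\left(-60\right) \left(-34\right) \left(-11\right)}{622} = 2040 \left(-11\right) \frac{1}{622} = \left(-22440\right) \frac{1}{622} = - \frac{11220}{311}$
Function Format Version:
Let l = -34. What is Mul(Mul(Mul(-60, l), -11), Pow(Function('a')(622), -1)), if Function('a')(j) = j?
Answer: Rational(-11220, 311) ≈ -36.077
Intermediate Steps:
Mul(Mul(Mul(-60, l), -11), Pow(Function('a')(622), -1)) = Mul(Mul(Mul(-60, -34), -11), Pow(622, -1)) = Mul(Mul(2040, -11), Rational(1, 622)) = Mul(-22440, Rational(1, 622)) = Rational(-11220, 311)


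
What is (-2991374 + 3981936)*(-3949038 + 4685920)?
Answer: 729927307684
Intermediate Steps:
(-2991374 + 3981936)*(-3949038 + 4685920) = 990562*736882 = 729927307684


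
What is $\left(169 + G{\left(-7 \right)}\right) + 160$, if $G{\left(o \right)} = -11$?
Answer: $318$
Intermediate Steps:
$\left(169 + G{\left(-7 \right)}\right) + 160 = \left(169 - 11\right) + 160 = 158 + 160 = 318$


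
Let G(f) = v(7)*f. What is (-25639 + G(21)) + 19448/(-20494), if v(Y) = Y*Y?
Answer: -252188394/10247 ≈ -24611.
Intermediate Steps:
v(Y) = Y**2
G(f) = 49*f (G(f) = 7**2*f = 49*f)
(-25639 + G(21)) + 19448/(-20494) = (-25639 + 49*21) + 19448/(-20494) = (-25639 + 1029) + 19448*(-1/20494) = -24610 - 9724/10247 = -252188394/10247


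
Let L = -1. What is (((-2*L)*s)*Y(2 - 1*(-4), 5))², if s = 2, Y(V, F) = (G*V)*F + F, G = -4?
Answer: 211600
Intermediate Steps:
Y(V, F) = F - 4*F*V (Y(V, F) = (-4*V)*F + F = -4*F*V + F = F - 4*F*V)
(((-2*L)*s)*Y(2 - 1*(-4), 5))² = ((-2*(-1)*2)*(5*(1 - 4*(2 - 1*(-4)))))² = ((2*2)*(5*(1 - 4*(2 + 4))))² = (4*(5*(1 - 4*6)))² = (4*(5*(1 - 24)))² = (4*(5*(-23)))² = (4*(-115))² = (-460)² = 211600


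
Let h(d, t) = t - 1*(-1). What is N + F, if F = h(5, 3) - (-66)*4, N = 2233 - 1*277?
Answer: 2224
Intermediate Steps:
h(d, t) = 1 + t (h(d, t) = t + 1 = 1 + t)
N = 1956 (N = 2233 - 277 = 1956)
F = 268 (F = (1 + 3) - (-66)*4 = 4 - 11*(-24) = 4 + 264 = 268)
N + F = 1956 + 268 = 2224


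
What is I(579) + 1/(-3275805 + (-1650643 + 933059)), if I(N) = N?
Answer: 2312172230/3993389 ≈ 579.00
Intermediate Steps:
I(579) + 1/(-3275805 + (-1650643 + 933059)) = 579 + 1/(-3275805 + (-1650643 + 933059)) = 579 + 1/(-3275805 - 717584) = 579 + 1/(-3993389) = 579 - 1/3993389 = 2312172230/3993389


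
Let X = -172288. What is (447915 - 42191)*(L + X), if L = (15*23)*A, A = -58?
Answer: -78019913752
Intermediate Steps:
L = -20010 (L = (15*23)*(-58) = 345*(-58) = -20010)
(447915 - 42191)*(L + X) = (447915 - 42191)*(-20010 - 172288) = 405724*(-192298) = -78019913752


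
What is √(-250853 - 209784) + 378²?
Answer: 142884 + I*√460637 ≈ 1.4288e+5 + 678.7*I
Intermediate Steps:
√(-250853 - 209784) + 378² = √(-460637) + 142884 = I*√460637 + 142884 = 142884 + I*√460637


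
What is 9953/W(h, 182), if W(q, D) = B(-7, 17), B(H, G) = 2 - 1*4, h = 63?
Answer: -9953/2 ≈ -4976.5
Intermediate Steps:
B(H, G) = -2 (B(H, G) = 2 - 4 = -2)
W(q, D) = -2
9953/W(h, 182) = 9953/(-2) = 9953*(-½) = -9953/2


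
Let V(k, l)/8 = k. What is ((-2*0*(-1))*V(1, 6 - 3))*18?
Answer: 0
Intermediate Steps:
V(k, l) = 8*k
((-2*0*(-1))*V(1, 6 - 3))*18 = ((-2*0*(-1))*(8*1))*18 = ((0*(-1))*8)*18 = (0*8)*18 = 0*18 = 0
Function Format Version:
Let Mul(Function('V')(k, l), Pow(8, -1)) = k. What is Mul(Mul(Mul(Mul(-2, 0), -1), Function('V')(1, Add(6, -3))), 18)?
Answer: 0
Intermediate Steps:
Function('V')(k, l) = Mul(8, k)
Mul(Mul(Mul(Mul(-2, 0), -1), Function('V')(1, Add(6, -3))), 18) = Mul(Mul(Mul(Mul(-2, 0), -1), Mul(8, 1)), 18) = Mul(Mul(Mul(0, -1), 8), 18) = Mul(Mul(0, 8), 18) = Mul(0, 18) = 0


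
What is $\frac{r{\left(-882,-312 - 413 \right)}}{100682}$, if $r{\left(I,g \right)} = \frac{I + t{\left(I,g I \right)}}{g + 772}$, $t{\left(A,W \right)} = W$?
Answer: $\frac{319284}{2366027} \approx 0.13495$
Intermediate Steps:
$r{\left(I,g \right)} = \frac{I + I g}{772 + g}$ ($r{\left(I,g \right)} = \frac{I + g I}{g + 772} = \frac{I + I g}{772 + g}$)
$\frac{r{\left(-882,-312 - 413 \right)}}{100682} = \frac{\left(-882\right) \frac{1}{772 - 725} \left(1 - 725\right)}{100682} = - \frac{882 \left(1 - 725\right)}{772 - 725} \cdot \frac{1}{100682} = \left(-882\right) \frac{1}{47} \left(-724\right) \frac{1}{100682} = \frac{638568}{47} \cdot \frac{1}{100682} = \frac{319284}{2366027}$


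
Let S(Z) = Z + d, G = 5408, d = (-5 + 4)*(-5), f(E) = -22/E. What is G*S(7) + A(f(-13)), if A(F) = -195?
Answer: 64701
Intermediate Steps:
d = 5 (d = -1*(-5) = 5)
S(Z) = 5 + Z (S(Z) = Z + 5 = 5 + Z)
G*S(7) + A(f(-13)) = 5408*(5 + 7) - 195 = 5408*12 - 195 = 64896 - 195 = 64701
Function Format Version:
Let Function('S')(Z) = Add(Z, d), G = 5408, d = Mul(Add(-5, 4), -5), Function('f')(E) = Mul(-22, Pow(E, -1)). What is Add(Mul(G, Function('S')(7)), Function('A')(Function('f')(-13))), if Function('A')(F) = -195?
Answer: 64701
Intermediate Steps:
d = 5 (d = Mul(-1, -5) = 5)
Function('S')(Z) = Add(5, Z) (Function('S')(Z) = Add(Z, 5) = Add(5, Z))
Add(Mul(G, Function('S')(7)), Function('A')(Function('f')(-13))) = Add(Mul(5408, Add(5, 7)), -195) = Add(Mul(5408, 12), -195) = Add(64896, -195) = 64701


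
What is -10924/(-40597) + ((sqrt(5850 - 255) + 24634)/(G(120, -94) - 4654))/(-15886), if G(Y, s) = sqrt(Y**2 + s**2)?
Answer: 72296541198931/268343922550080 + sqrt(32501355)/171858560640 + 179*sqrt(5595)/13219889280 + 12317*sqrt(5809)/85929280320 ≈ 0.26943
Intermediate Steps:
-10924/(-40597) + ((sqrt(5850 - 255) + 24634)/(G(120, -94) - 4654))/(-15886) = -10924/(-40597) + ((sqrt(5850 - 255) + 24634)/(sqrt(120**2 + (-94)**2) - 4654))/(-15886) = -10924*(-1/40597) + ((sqrt(5595) + 24634)/(sqrt(14400 + 8836) - 4654))*(-1/15886) = 10924/40597 + ((24634 + sqrt(5595))/(sqrt(23236) - 4654))*(-1/15886) = 10924/40597 + ((24634 + sqrt(5595))/(2*sqrt(5809) - 4654))*(-1/15886) = 10924/40597 + ((24634 + sqrt(5595))/(-4654 + 2*sqrt(5809)))*(-1/15886) = 10924/40597 - (24634 + sqrt(5595))/(15886*(-4654 + 2*sqrt(5809)))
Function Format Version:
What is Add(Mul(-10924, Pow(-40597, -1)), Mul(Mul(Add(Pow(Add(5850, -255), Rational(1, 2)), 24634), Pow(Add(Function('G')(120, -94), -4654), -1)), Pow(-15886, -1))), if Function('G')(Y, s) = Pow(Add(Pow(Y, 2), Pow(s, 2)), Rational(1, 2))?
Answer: Add(Rational(72296541198931, 268343922550080), Mul(Rational(1, 171858560640), Pow(32501355, Rational(1, 2))), Mul(Rational(179, 13219889280), Pow(5595, Rational(1, 2))), Mul(Rational(12317, 85929280320), Pow(5809, Rational(1, 2)))) ≈ 0.26943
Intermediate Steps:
Add(Mul(-10924, Pow(-40597, -1)), Mul(Mul(Add(Pow(Add(5850, -255), Rational(1, 2)), 24634), Pow(Add(Function('G')(120, -94), -4654), -1)), Pow(-15886, -1))) = Add(Mul(-10924, Pow(-40597, -1)), Mul(Mul(Add(Pow(Add(5850, -255), Rational(1, 2)), 24634), Pow(Add(Pow(Add(Pow(120, 2), Pow(-94, 2)), Rational(1, 2)), -4654), -1)), Pow(-15886, -1))) = Add(Mul(-10924, Rational(-1, 40597)), Mul(Mul(Add(Pow(5595, Rational(1, 2)), 24634), Pow(Add(Pow(Add(14400, 8836), Rational(1, 2)), -4654), -1)), Rational(-1, 15886))) = Add(Rational(10924, 40597), Mul(Mul(Add(24634, Pow(5595, Rational(1, 2))), Pow(Add(Pow(23236, Rational(1, 2)), -4654), -1)), Rational(-1, 15886))) = Add(Rational(10924, 40597), Mul(Mul(Add(24634, Pow(5595, Rational(1, 2))), Pow(Add(Mul(2, Pow(5809, Rational(1, 2))), -4654), -1)), Rational(-1, 15886))) = Add(Rational(10924, 40597), Mul(Mul(Add(24634, Pow(5595, Rational(1, 2))), Pow(Add(-4654, Mul(2, Pow(5809, Rational(1, 2)))), -1)), Rational(-1, 15886))) = Add(Rational(10924, 40597), Mul(Mul(Pow(Add(-4654, Mul(2, Pow(5809, Rational(1, 2)))), -1), Add(24634, Pow(5595, Rational(1, 2)))), Rational(-1, 15886))) = Add(Rational(10924, 40597), Mul(Rational(-1, 15886), Pow(Add(-4654, Mul(2, Pow(5809, Rational(1, 2)))), -1), Add(24634, Pow(5595, Rational(1, 2)))))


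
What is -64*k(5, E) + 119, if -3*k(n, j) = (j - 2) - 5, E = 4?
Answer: 55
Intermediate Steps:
k(n, j) = 7/3 - j/3 (k(n, j) = -((j - 2) - 5)/3 = -((-2 + j) - 5)/3 = -(-7 + j)/3 = 7/3 - j/3)
-64*k(5, E) + 119 = -64*(7/3 - ⅓*4) + 119 = -64*(7/3 - 4/3) + 119 = -64*1 + 119 = -64 + 119 = 55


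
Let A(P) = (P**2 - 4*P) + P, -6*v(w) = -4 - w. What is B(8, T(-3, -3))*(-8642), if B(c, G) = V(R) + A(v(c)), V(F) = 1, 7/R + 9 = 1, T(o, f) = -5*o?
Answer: 8642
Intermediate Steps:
v(w) = 2/3 + w/6 (v(w) = -(-4 - w)/6 = 2/3 + w/6)
A(P) = P**2 - 3*P
R = -7/8 (R = 7/(-9 + 1) = 7/(-8) = 7*(-1/8) = -7/8 ≈ -0.87500)
B(c, G) = 1 + (-7/3 + c/6)*(2/3 + c/6) (B(c, G) = 1 + (2/3 + c/6)*(-3 + (2/3 + c/6)) = 1 + (2/3 + c/6)*(-7/3 + c/6) = 1 + (-7/3 + c/6)*(2/3 + c/6))
B(8, T(-3, -3))*(-8642) = (1 + (-14 + 8)*(4 + 8)/36)*(-8642) = (1 + (1/36)*(-6)*12)*(-8642) = (1 - 2)*(-8642) = -1*(-8642) = 8642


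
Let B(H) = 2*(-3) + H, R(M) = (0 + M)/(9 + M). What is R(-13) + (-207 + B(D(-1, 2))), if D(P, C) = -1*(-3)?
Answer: -827/4 ≈ -206.75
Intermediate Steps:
R(M) = M/(9 + M)
D(P, C) = 3
B(H) = -6 + H
R(-13) + (-207 + B(D(-1, 2))) = -13/(9 - 13) + (-207 + (-6 + 3)) = -13/(-4) + (-207 - 3) = -13*(-1/4) - 210 = 13/4 - 210 = -827/4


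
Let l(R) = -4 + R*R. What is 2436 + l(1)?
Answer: 2433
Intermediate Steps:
l(R) = -4 + R²
2436 + l(1) = 2436 + (-4 + 1²) = 2436 + (-4 + 1) = 2436 - 3 = 2433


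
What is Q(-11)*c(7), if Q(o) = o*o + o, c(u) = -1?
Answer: -110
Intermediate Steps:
Q(o) = o + o**2 (Q(o) = o**2 + o = o + o**2)
Q(-11)*c(7) = -11*(1 - 11)*(-1) = -11*(-10)*(-1) = 110*(-1) = -110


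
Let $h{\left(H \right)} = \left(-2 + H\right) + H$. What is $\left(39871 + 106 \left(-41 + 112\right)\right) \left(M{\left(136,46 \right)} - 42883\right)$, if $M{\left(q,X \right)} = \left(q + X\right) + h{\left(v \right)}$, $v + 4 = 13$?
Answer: $-2023140945$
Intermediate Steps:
$v = 9$ ($v = -4 + 13 = 9$)
$h{\left(H \right)} = -2 + 2 H$
$M{\left(q,X \right)} = 16 + X + q$ ($M{\left(q,X \right)} = \left(q + X\right) + \left(-2 + 2 \cdot 9\right) = \left(X + q\right) + \left(-2 + 18\right) = \left(X + q\right) + 16 = 16 + X + q$)
$\left(39871 + 106 \left(-41 + 112\right)\right) \left(M{\left(136,46 \right)} - 42883\right) = \left(39871 + 106 \left(-41 + 112\right)\right) \left(\left(16 + 46 + 136\right) - 42883\right) = \left(39871 + 106 \cdot 71\right) \left(198 - 42883\right) = \left(39871 + 7526\right) \left(-42685\right) = 47397 \left(-42685\right) = -2023140945$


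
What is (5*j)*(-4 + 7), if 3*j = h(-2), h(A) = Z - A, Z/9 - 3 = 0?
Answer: 145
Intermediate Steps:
Z = 27 (Z = 27 + 9*0 = 27 + 0 = 27)
h(A) = 27 - A
j = 29/3 (j = (27 - 1*(-2))/3 = (27 + 2)/3 = (⅓)*29 = 29/3 ≈ 9.6667)
(5*j)*(-4 + 7) = (5*(29/3))*(-4 + 7) = (145/3)*3 = 145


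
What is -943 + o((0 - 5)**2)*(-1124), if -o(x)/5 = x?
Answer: 139557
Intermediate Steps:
o(x) = -5*x
-943 + o((0 - 5)**2)*(-1124) = -943 - 5*(0 - 5)**2*(-1124) = -943 - 5*(-5)**2*(-1124) = -943 - 5*25*(-1124) = -943 - 125*(-1124) = -943 + 140500 = 139557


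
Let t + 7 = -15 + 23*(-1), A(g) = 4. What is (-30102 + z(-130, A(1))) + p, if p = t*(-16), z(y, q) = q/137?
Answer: -4025330/137 ≈ -29382.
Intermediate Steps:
z(y, q) = q/137 (z(y, q) = q*(1/137) = q/137)
t = -45 (t = -7 + (-15 + 23*(-1)) = -7 + (-15 - 23) = -7 - 38 = -45)
p = 720 (p = -45*(-16) = 720)
(-30102 + z(-130, A(1))) + p = (-30102 + (1/137)*4) + 720 = (-30102 + 4/137) + 720 = -4123970/137 + 720 = -4025330/137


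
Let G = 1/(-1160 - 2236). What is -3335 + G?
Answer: -11325661/3396 ≈ -3335.0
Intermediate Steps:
G = -1/3396 (G = 1/(-3396) = -1/3396 ≈ -0.00029446)
-3335 + G = -3335 - 1/3396 = -11325661/3396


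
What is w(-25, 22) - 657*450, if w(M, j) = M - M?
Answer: -295650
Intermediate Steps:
w(M, j) = 0
w(-25, 22) - 657*450 = 0 - 657*450 = 0 - 295650 = -295650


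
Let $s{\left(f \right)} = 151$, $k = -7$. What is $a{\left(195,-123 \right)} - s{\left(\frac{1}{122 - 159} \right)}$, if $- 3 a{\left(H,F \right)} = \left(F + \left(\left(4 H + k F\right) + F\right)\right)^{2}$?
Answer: $-648826$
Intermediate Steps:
$a{\left(H,F \right)} = - \frac{\left(- 5 F + 4 H\right)^{2}}{3}$ ($a{\left(H,F \right)} = - \frac{\left(F - \left(- 4 H + 6 F\right)\right)^{2}}{3} = - \frac{\left(- 5 F + 4 H\right)^{2}}{3}$)
$a{\left(195,-123 \right)} - s{\left(\frac{1}{122 - 159} \right)} = - \frac{\left(\left(-4\right) 195 + 5 \left(-123\right)\right)^{2}}{3} - 151 = - \frac{\left(-780 - 615\right)^{2}}{3} - 151 = - \frac{\left(-1395\right)^{2}}{3} - 151 = \left(- \frac{1}{3}\right) 1946025 - 151 = -648675 - 151 = -648826$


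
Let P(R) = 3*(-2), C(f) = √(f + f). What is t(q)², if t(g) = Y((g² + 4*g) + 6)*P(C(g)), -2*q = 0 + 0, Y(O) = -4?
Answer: 576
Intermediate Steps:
C(f) = √2*√f (C(f) = √(2*f) = √2*√f)
P(R) = -6
q = 0 (q = -(0 + 0)/2 = -½*0 = 0)
t(g) = 24 (t(g) = -4*(-6) = 24)
t(q)² = 24² = 576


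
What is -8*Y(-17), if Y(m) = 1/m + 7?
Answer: -944/17 ≈ -55.529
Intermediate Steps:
Y(m) = 7 + 1/m
-8*Y(-17) = -8*(7 + 1/(-17)) = -8*(7 - 1/17) = -8*118/17 = -944/17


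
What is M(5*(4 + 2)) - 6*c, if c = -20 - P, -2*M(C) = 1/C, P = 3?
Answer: 8279/60 ≈ 137.98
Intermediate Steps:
M(C) = -1/(2*C)
c = -23 (c = -20 - 1*3 = -20 - 3 = -23)
M(5*(4 + 2)) - 6*c = -1/(5*(4 + 2))/2 - 6*(-23) = -1/(2*(5*6)) + 138 = -½/30 + 138 = -½*1/30 + 138 = -1/60 + 138 = 8279/60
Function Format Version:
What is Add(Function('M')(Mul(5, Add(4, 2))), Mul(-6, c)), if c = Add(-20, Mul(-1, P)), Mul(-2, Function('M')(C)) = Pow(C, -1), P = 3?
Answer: Rational(8279, 60) ≈ 137.98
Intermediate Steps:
Function('M')(C) = Mul(Rational(-1, 2), Pow(C, -1))
c = -23 (c = Add(-20, Mul(-1, 3)) = Add(-20, -3) = -23)
Add(Function('M')(Mul(5, Add(4, 2))), Mul(-6, c)) = Add(Mul(Rational(-1, 2), Pow(Mul(5, Add(4, 2)), -1)), Mul(-6, -23)) = Add(Mul(Rational(-1, 2), Pow(Mul(5, 6), -1)), 138) = Add(Mul(Rational(-1, 2), Pow(30, -1)), 138) = Add(Mul(Rational(-1, 2), Rational(1, 30)), 138) = Add(Rational(-1, 60), 138) = Rational(8279, 60)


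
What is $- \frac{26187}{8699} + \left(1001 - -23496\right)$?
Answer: $\frac{213073216}{8699} \approx 24494.0$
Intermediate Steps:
$- \frac{26187}{8699} + \left(1001 - -23496\right) = \left(-26187\right) \frac{1}{8699} + \left(1001 + 23496\right) = - \frac{26187}{8699} + 24497 = \frac{213073216}{8699}$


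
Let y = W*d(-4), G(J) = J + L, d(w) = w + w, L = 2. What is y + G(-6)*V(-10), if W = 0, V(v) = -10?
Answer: 40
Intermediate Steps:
d(w) = 2*w
G(J) = 2 + J (G(J) = J + 2 = 2 + J)
y = 0 (y = 0*(2*(-4)) = 0*(-8) = 0)
y + G(-6)*V(-10) = 0 + (2 - 6)*(-10) = 0 - 4*(-10) = 0 + 40 = 40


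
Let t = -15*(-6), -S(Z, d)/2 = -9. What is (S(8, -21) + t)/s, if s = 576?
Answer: 3/16 ≈ 0.18750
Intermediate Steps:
S(Z, d) = 18 (S(Z, d) = -2*(-9) = 18)
t = 90
(S(8, -21) + t)/s = (18 + 90)/576 = 108*(1/576) = 3/16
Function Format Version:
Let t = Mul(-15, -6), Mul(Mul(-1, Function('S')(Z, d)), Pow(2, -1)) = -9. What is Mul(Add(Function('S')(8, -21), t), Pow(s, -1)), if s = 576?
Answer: Rational(3, 16) ≈ 0.18750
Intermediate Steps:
Function('S')(Z, d) = 18 (Function('S')(Z, d) = Mul(-2, -9) = 18)
t = 90
Mul(Add(Function('S')(8, -21), t), Pow(s, -1)) = Mul(Add(18, 90), Pow(576, -1)) = Mul(108, Rational(1, 576)) = Rational(3, 16)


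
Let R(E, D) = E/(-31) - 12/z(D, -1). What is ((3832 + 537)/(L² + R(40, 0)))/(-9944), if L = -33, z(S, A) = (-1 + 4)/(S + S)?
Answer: -135439/335301736 ≈ -0.00040393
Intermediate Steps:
z(S, A) = 3/(2*S) (z(S, A) = 3/((2*S)) = 3*(1/(2*S)) = 3/(2*S))
R(E, D) = -8*D - E/31 (R(E, D) = E/(-31) - 12*2*D/3 = E*(-1/31) - 8*D = -E/31 - 8*D = -8*D - E/31)
((3832 + 537)/(L² + R(40, 0)))/(-9944) = ((3832 + 537)/((-33)² + (-8*0 - 1/31*40)))/(-9944) = (4369/(1089 + (0 - 40/31)))*(-1/9944) = (4369/(1089 - 40/31))*(-1/9944) = (4369/(33719/31))*(-1/9944) = (4369*(31/33719))*(-1/9944) = (135439/33719)*(-1/9944) = -135439/335301736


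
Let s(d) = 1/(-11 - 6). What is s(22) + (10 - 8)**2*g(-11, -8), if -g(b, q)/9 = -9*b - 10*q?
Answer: -109549/17 ≈ -6444.1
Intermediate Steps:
g(b, q) = 81*b + 90*q (g(b, q) = -9*(-9*b - 10*q) = -9*(-10*q - 9*b) = 81*b + 90*q)
s(d) = -1/17 (s(d) = 1/(-17) = -1/17)
s(22) + (10 - 8)**2*g(-11, -8) = -1/17 + (10 - 8)**2*(81*(-11) + 90*(-8)) = -1/17 + 2**2*(-891 - 720) = -1/17 + 4*(-1611) = -1/17 - 6444 = -109549/17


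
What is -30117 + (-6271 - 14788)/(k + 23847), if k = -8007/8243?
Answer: -5920055858575/196562814 ≈ -30118.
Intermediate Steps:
k = -8007/8243 (k = -8007*1/8243 = -8007/8243 ≈ -0.97137)
-30117 + (-6271 - 14788)/(k + 23847) = -30117 + (-6271 - 14788)/(-8007/8243 + 23847) = -30117 - 21059/196562814/8243 = -30117 - 21059*8243/196562814 = -30117 - 173589337/196562814 = -5920055858575/196562814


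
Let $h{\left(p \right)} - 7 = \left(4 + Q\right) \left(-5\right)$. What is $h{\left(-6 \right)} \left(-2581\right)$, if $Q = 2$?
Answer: $59363$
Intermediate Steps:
$h{\left(p \right)} = -23$ ($h{\left(p \right)} = 7 + \left(4 + 2\right) \left(-5\right) = 7 + 6 \left(-5\right) = 7 - 30 = -23$)
$h{\left(-6 \right)} \left(-2581\right) = \left(-23\right) \left(-2581\right) = 59363$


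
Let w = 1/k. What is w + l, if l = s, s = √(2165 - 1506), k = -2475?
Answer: -1/2475 + √659 ≈ 25.671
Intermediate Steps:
s = √659 ≈ 25.671
w = -1/2475 (w = 1/(-2475) = -1/2475 ≈ -0.00040404)
l = √659 ≈ 25.671
w + l = -1/2475 + √659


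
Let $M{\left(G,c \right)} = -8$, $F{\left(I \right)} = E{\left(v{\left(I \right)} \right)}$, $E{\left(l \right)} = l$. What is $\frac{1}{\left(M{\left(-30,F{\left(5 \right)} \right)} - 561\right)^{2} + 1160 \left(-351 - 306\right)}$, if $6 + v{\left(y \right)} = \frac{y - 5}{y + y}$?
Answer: $- \frac{1}{438359} \approx -2.2812 \cdot 10^{-6}$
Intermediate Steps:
$v{\left(y \right)} = -6 + \frac{-5 + y}{2 y}$ ($v{\left(y \right)} = -6 + \frac{y - 5}{y + y} = -6 + \frac{-5 + y}{2 y}$)
$F{\left(I \right)} = \frac{-5 - 11 I}{2 I}$
$\frac{1}{\left(M{\left(-30,F{\left(5 \right)} \right)} - 561\right)^{2} + 1160 \left(-351 - 306\right)} = \frac{1}{\left(-8 - 561\right)^{2} + 1160 \left(-351 - 306\right)} = \frac{1}{\left(-569\right)^{2} + 1160 \left(-657\right)} = \frac{1}{323761 - 762120} = \frac{1}{-438359} = - \frac{1}{438359}$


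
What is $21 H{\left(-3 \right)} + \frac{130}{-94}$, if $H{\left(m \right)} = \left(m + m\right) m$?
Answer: $\frac{17701}{47} \approx 376.62$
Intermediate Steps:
$H{\left(m \right)} = 2 m^{2}$ ($H{\left(m \right)} = 2 m m = 2 m^{2}$)
$21 H{\left(-3 \right)} + \frac{130}{-94} = 21 \cdot 2 \left(-3\right)^{2} + \frac{130}{-94} = 21 \cdot 2 \cdot 9 + 130 \left(- \frac{1}{94}\right) = 21 \cdot 18 - \frac{65}{47} = 378 - \frac{65}{47} = \frac{17701}{47}$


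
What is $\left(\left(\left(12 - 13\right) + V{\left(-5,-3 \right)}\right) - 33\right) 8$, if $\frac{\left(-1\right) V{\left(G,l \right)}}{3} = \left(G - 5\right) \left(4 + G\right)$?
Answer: $-512$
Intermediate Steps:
$V{\left(G,l \right)} = - 3 \left(-5 + G\right) \left(4 + G\right)$ ($V{\left(G,l \right)} = - 3 \left(G - 5\right) \left(4 + G\right) = - 3 \left(-5 + G\right) \left(4 + G\right)$)
$\left(\left(\left(12 - 13\right) + V{\left(-5,-3 \right)}\right) - 33\right) 8 = \left(\left(\left(12 - 13\right) + \left(60 - 3 \left(-5\right)^{2} + 3 \left(-5\right)\right)\right) - 33\right) 8 = \left(\left(-1 - 30\right) - 33\right) 8 = \left(-31 - 33\right) 8 = \left(-64\right) 8 = -512$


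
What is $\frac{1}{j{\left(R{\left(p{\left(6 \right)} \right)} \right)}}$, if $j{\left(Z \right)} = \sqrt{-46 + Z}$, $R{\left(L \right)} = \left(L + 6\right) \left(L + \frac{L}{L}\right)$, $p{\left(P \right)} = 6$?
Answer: $\frac{\sqrt{38}}{38} \approx 0.16222$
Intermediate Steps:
$R{\left(L \right)} = \left(1 + L\right) \left(6 + L\right)$ ($R{\left(L \right)} = \left(6 + L\right) \left(L + 1\right) = \left(6 + L\right) \left(1 + L\right) = \left(1 + L\right) \left(6 + L\right)$)
$\frac{1}{j{\left(R{\left(p{\left(6 \right)} \right)} \right)}} = \frac{1}{\sqrt{-46 + \left(6 + 6^{2} + 7 \cdot 6\right)}} = \frac{1}{\sqrt{-46 + \left(6 + 36 + 42\right)}} = \frac{1}{\sqrt{-46 + 84}} = \frac{1}{\sqrt{38}} = \frac{\sqrt{38}}{38}$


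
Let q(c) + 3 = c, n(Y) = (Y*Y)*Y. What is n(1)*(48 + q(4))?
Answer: 49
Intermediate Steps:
n(Y) = Y³ (n(Y) = Y²*Y = Y³)
q(c) = -3 + c
n(1)*(48 + q(4)) = 1³*(48 + (-3 + 4)) = 1*(48 + 1) = 1*49 = 49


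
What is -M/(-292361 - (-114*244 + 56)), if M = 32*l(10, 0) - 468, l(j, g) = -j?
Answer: -788/264601 ≈ -0.0029781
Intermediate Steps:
M = -788 (M = 32*(-1*10) - 468 = 32*(-10) - 468 = -320 - 468 = -788)
-M/(-292361 - (-114*244 + 56)) = -(-788)/(-292361 - (-114*244 + 56)) = -(-788)/(-292361 - (-27816 + 56)) = -(-788)/(-292361 - 1*(-27760)) = -(-788)/(-292361 + 27760) = -(-788)/(-264601) = -(-788)*(-1)/264601 = -1*788/264601 = -788/264601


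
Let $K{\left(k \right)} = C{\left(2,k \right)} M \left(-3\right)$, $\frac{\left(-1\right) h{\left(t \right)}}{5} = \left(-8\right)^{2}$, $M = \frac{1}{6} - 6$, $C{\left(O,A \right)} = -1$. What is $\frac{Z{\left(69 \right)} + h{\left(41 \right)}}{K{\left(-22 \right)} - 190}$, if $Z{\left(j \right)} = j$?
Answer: $\frac{502}{415} \approx 1.2096$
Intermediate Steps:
$M = - \frac{35}{6}$ ($M = \frac{1}{6} - 6 = - \frac{35}{6} \approx -5.8333$)
$h{\left(t \right)} = -320$ ($h{\left(t \right)} = - 5 \left(-8\right)^{2} = \left(-5\right) 64 = -320$)
$K{\left(k \right)} = - \frac{35}{2}$ ($K{\left(k \right)} = \left(-1\right) \left(- \frac{35}{6}\right) \left(-3\right) = \frac{35}{6} \left(-3\right) = - \frac{35}{2}$)
$\frac{Z{\left(69 \right)} + h{\left(41 \right)}}{K{\left(-22 \right)} - 190} = \frac{69 - 320}{- \frac{35}{2} - 190} = - \frac{251}{- \frac{415}{2}} = \left(-251\right) \left(- \frac{2}{415}\right) = \frac{502}{415}$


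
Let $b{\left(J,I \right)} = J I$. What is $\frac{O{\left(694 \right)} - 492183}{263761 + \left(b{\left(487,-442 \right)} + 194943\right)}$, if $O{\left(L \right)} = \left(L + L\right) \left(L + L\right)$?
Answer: $\frac{1434361}{243450} \approx 5.8918$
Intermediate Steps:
$b{\left(J,I \right)} = I J$
$O{\left(L \right)} = 4 L^{2}$ ($O{\left(L \right)} = 2 L 2 L = 4 L^{2}$)
$\frac{O{\left(694 \right)} - 492183}{263761 + \left(b{\left(487,-442 \right)} + 194943\right)} = \frac{4 \cdot 694^{2} - 492183}{263761 + \left(\left(-442\right) 487 + 194943\right)} = \frac{4 \cdot 481636 - 492183}{263761 + \left(-215254 + 194943\right)} = \frac{1926544 - 492183}{263761 - 20311} = \frac{1434361}{243450}$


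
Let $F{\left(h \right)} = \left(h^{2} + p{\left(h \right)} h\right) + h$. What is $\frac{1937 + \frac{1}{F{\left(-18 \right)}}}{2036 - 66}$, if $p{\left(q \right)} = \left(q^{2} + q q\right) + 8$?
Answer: $\frac{22279373}{22658940} \approx 0.98325$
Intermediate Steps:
$p{\left(q \right)} = 8 + 2 q^{2}$ ($p{\left(q \right)} = \left(q^{2} + q^{2}\right) + 8 = 2 q^{2} + 8 = 8 + 2 q^{2}$)
$F{\left(h \right)} = h + h^{2} + h \left(8 + 2 h^{2}\right)$ ($F{\left(h \right)} = \left(h^{2} + \left(8 + 2 h^{2}\right) h\right) + h = \left(h^{2} + h \left(8 + 2 h^{2}\right)\right) + h = h + h^{2} + h \left(8 + 2 h^{2}\right)$)
$\frac{1937 + \frac{1}{F{\left(-18 \right)}}}{2036 - 66} = \frac{1937 + \frac{1}{\left(-18\right) \left(9 - 18 + 2 \left(-18\right)^{2}\right)}}{2036 - 66} = \frac{1937 + \frac{1}{\left(-18\right) \left(9 - 18 + 2 \cdot 324\right)}}{1970} = \left(1937 + \frac{1}{\left(-18\right) \left(9 - 18 + 648\right)}\right) \frac{1}{1970} = \left(1937 + \frac{1}{\left(-18\right) 639}\right) \frac{1}{1970} = \left(1937 + \frac{1}{-11502}\right) \frac{1}{1970} = \left(1937 - \frac{1}{11502}\right) \frac{1}{1970} = \frac{22279373}{11502} \cdot \frac{1}{1970} = \frac{22279373}{22658940}$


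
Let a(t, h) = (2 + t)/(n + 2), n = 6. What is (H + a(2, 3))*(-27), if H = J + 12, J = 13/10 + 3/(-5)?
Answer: -1782/5 ≈ -356.40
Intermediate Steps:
J = 7/10 (J = 13*(1/10) + 3*(-1/5) = 13/10 - 3/5 = 7/10 ≈ 0.70000)
H = 127/10 (H = 7/10 + 12 = 127/10 ≈ 12.700)
a(t, h) = 1/4 + t/8 (a(t, h) = (2 + t)/(6 + 2) = (2 + t)/8 = (2 + t)*(1/8) = 1/4 + t/8)
(H + a(2, 3))*(-27) = (127/10 + (1/4 + (1/8)*2))*(-27) = (127/10 + (1/4 + 1/4))*(-27) = (127/10 + 1/2)*(-27) = (66/5)*(-27) = -1782/5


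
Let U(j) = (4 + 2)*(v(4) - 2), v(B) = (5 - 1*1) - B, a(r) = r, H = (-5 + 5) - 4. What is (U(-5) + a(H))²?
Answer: 256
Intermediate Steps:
H = -4 (H = 0 - 4 = -4)
v(B) = 4 - B (v(B) = (5 - 1) - B = 4 - B)
U(j) = -12 (U(j) = (4 + 2)*((4 - 1*4) - 2) = 6*((4 - 4) - 2) = 6*(0 - 2) = 6*(-2) = -12)
(U(-5) + a(H))² = (-12 - 4)² = (-16)² = 256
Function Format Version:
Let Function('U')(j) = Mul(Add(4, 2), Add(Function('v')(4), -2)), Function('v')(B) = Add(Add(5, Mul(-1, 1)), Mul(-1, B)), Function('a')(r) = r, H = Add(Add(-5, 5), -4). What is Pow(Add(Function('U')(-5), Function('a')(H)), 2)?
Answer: 256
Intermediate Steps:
H = -4 (H = Add(0, -4) = -4)
Function('v')(B) = Add(4, Mul(-1, B)) (Function('v')(B) = Add(Add(5, -1), Mul(-1, B)) = Add(4, Mul(-1, B)))
Function('U')(j) = -12 (Function('U')(j) = Mul(Add(4, 2), Add(Add(4, Mul(-1, 4)), -2)) = Mul(6, Add(Add(4, -4), -2)) = Mul(6, Add(0, -2)) = Mul(6, -2) = -12)
Pow(Add(Function('U')(-5), Function('a')(H)), 2) = Pow(Add(-12, -4), 2) = Pow(-16, 2) = 256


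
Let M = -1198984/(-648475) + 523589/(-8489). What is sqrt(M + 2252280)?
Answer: sqrt(2730048596109922093109571)/1100980855 ≈ 1500.7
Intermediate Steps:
M = -329356201599/5504904275 (M = -1198984*(-1/648475) + 523589*(-1/8489) = 1198984/648475 - 523589/8489 = -329356201599/5504904275 ≈ -59.830)
sqrt(M + 2252280) = sqrt(-329356201599/5504904275 + 2252280) = sqrt(12398256444295401/5504904275) = sqrt(2730048596109922093109571)/1100980855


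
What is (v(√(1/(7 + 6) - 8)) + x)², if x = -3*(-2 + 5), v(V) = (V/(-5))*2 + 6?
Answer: 2513/325 + 12*I*√1339/65 ≈ 7.7323 + 6.7555*I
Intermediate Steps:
v(V) = 6 - 2*V/5 (v(V) = (V*(-⅕))*2 + 6 = -V/5*2 + 6 = -2*V/5 + 6 = 6 - 2*V/5)
x = -9 (x = -3*3 = -9)
(v(√(1/(7 + 6) - 8)) + x)² = ((6 - 2*√(1/(7 + 6) - 8)/5) - 9)² = ((6 - 2*√(1/13 - 8)/5) - 9)² = ((6 - 2*I*√1339/65) - 9)² = (-3 - 2*I*√1339/65)²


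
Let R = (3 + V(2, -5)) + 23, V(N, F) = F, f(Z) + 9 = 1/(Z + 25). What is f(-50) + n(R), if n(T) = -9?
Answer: -451/25 ≈ -18.040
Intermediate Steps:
f(Z) = -9 + 1/(25 + Z) (f(Z) = -9 + 1/(Z + 25) = -9 + 1/(25 + Z))
R = 21 (R = (3 - 5) + 23 = -2 + 23 = 21)
f(-50) + n(R) = (-224 - 9*(-50))/(25 - 50) - 9 = (-224 + 450)/(-25) - 9 = -1/25*226 - 9 = -226/25 - 9 = -451/25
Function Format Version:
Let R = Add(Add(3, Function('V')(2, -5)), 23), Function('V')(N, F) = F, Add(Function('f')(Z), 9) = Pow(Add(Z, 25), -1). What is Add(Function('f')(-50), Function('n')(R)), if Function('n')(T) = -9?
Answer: Rational(-451, 25) ≈ -18.040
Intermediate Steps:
Function('f')(Z) = Add(-9, Pow(Add(25, Z), -1)) (Function('f')(Z) = Add(-9, Pow(Add(Z, 25), -1)) = Add(-9, Pow(Add(25, Z), -1)))
R = 21 (R = Add(Add(3, -5), 23) = Add(-2, 23) = 21)
Add(Function('f')(-50), Function('n')(R)) = Add(Mul(Pow(Add(25, -50), -1), Add(-224, Mul(-9, -50))), -9) = Add(Mul(Pow(-25, -1), Add(-224, 450)), -9) = Add(Mul(Rational(-1, 25), 226), -9) = Add(Rational(-226, 25), -9) = Rational(-451, 25)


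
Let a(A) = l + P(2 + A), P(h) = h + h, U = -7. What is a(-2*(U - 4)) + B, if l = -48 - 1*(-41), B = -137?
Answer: -96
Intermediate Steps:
l = -7 (l = -48 + 41 = -7)
P(h) = 2*h
a(A) = -3 + 2*A (a(A) = -7 + 2*(2 + A) = -7 + (4 + 2*A) = -3 + 2*A)
a(-2*(U - 4)) + B = (-3 + 2*(-2*(-7 - 4))) - 137 = (-3 + 2*(-2*(-11))) - 137 = (-3 + 2*22) - 137 = (-3 + 44) - 137 = 41 - 137 = -96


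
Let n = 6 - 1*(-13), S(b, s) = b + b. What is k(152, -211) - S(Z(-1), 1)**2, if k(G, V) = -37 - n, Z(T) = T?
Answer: -60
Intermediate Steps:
S(b, s) = 2*b
n = 19 (n = 6 + 13 = 19)
k(G, V) = -56 (k(G, V) = -37 - 1*19 = -37 - 19 = -56)
k(152, -211) - S(Z(-1), 1)**2 = -56 - (2*(-1))**2 = -56 - 1*(-2)**2 = -56 - 1*4 = -56 - 4 = -60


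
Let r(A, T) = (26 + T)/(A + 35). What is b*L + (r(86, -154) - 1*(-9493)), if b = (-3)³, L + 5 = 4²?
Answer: 1112588/121 ≈ 9194.9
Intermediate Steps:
r(A, T) = (26 + T)/(35 + A)
L = 11 (L = -5 + 4² = -5 + 16 = 11)
b = -27
b*L + (r(86, -154) - 1*(-9493)) = -27*11 + ((26 - 154)/(35 + 86) - 1*(-9493)) = -297 + (-128/121 + 9493) = -297 + 1148525/121 = 1112588/121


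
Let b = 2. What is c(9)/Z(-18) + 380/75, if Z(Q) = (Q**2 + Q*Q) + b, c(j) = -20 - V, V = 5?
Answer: 1961/390 ≈ 5.0282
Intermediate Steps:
c(j) = -25 (c(j) = -20 - 1*5 = -20 - 5 = -25)
Z(Q) = 2 + 2*Q**2 (Z(Q) = (Q**2 + Q*Q) + 2 = (Q**2 + Q**2) + 2 = 2*Q**2 + 2 = 2 + 2*Q**2)
c(9)/Z(-18) + 380/75 = -25/(2 + 2*(-18)**2) + 380/75 = -25/(2 + 2*324) + 380*(1/75) = -25/(2 + 648) + 76/15 = -25/650 + 76/15 = -25*1/650 + 76/15 = -1/26 + 76/15 = 1961/390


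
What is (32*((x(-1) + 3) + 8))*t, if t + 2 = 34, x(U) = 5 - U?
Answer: 17408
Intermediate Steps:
t = 32 (t = -2 + 34 = 32)
(32*((x(-1) + 3) + 8))*t = (32*(((5 - 1*(-1)) + 3) + 8))*32 = (32*(((5 + 1) + 3) + 8))*32 = (32*((6 + 3) + 8))*32 = (32*(9 + 8))*32 = (32*17)*32 = 544*32 = 17408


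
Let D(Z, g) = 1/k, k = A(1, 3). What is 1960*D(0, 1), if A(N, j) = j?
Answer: 1960/3 ≈ 653.33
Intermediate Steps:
k = 3
D(Z, g) = 1/3
1960*D(0, 1) = 1960*(1/3) = 1960/3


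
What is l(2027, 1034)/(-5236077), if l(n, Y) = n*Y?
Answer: -190538/476007 ≈ -0.40028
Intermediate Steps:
l(n, Y) = Y*n
l(2027, 1034)/(-5236077) = (1034*2027)/(-5236077) = 2095918*(-1/5236077) = -190538/476007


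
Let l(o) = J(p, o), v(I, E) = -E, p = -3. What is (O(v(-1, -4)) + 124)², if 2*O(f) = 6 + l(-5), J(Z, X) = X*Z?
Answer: 72361/4 ≈ 18090.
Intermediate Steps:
l(o) = -3*o (l(o) = o*(-3) = -3*o)
O(f) = 21/2 (O(f) = (6 - 3*(-5))/2 = (6 + 15)/2 = (½)*21 = 21/2)
(O(v(-1, -4)) + 124)² = (21/2 + 124)² = (269/2)² = 72361/4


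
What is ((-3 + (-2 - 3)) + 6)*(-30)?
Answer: 60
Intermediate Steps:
((-3 + (-2 - 3)) + 6)*(-30) = ((-3 - 5) + 6)*(-30) = (-8 + 6)*(-30) = -2*(-30) = 60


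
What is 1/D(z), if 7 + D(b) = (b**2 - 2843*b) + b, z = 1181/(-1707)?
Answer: 2913849/5710376032 ≈ 0.00051027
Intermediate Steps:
z = -1181/1707 (z = 1181*(-1/1707) = -1181/1707 ≈ -0.69186)
D(b) = -7 + b**2 - 2842*b (D(b) = -7 + ((b**2 - 2843*b) + b) = -7 + (b**2 - 2842*b) = -7 + b**2 - 2842*b)
1/D(z) = 1/(-7 + (-1181/1707)**2 - 2842*(-1181/1707)) = 1/(-7 + 1394761/2913849 + 3356402/1707) = 1/(5710376032/2913849) = 2913849/5710376032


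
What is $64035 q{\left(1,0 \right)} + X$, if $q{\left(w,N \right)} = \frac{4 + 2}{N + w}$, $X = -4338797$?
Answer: $-3954587$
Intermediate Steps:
$q{\left(w,N \right)} = \frac{6}{N + w}$
$64035 q{\left(1,0 \right)} + X = 64035 \frac{6}{0 + 1} - 4338797 = 64035 \cdot \frac{6}{1} - 4338797 = 64035 \cdot 6 \cdot 1 - 4338797 = 64035 \cdot 6 - 4338797 = 384210 - 4338797 = -3954587$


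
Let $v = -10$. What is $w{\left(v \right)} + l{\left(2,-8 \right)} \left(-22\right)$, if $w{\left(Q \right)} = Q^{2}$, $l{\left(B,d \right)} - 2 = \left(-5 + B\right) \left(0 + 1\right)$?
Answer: $122$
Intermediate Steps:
$l{\left(B,d \right)} = -3 + B$ ($l{\left(B,d \right)} = 2 + \left(-5 + B\right) \left(0 + 1\right) = 2 + \left(-5 + B\right) 1 = 2 + \left(-5 + B\right) = -3 + B$)
$w{\left(v \right)} + l{\left(2,-8 \right)} \left(-22\right) = \left(-10\right)^{2} + \left(-3 + 2\right) \left(-22\right) = 100 - -22 = 100 + 22 = 122$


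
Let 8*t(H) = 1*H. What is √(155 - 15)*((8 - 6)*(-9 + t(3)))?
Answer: -69*√35/2 ≈ -204.10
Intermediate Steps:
t(H) = H/8 (t(H) = (1*H)/8 = H/8)
√(155 - 15)*((8 - 6)*(-9 + t(3))) = √(155 - 15)*((8 - 6)*(-9 + (⅛)*3)) = √140*(2*(-9 + 3/8)) = (2*√35)*(2*(-69/8)) = (2*√35)*(-69/4) = -69*√35/2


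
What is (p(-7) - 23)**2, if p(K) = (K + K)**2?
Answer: 29929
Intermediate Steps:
p(K) = 4*K**2 (p(K) = (2*K)**2 = 4*K**2)
(p(-7) - 23)**2 = (4*(-7)**2 - 23)**2 = (4*49 - 23)**2 = (196 - 23)**2 = 173**2 = 29929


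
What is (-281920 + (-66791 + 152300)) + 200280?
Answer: 3869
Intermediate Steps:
(-281920 + (-66791 + 152300)) + 200280 = (-281920 + 85509) + 200280 = -196411 + 200280 = 3869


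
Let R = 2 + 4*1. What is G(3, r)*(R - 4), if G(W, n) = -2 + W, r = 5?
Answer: 2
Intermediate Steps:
R = 6 (R = 2 + 4 = 6)
G(3, r)*(R - 4) = (-2 + 3)*(6 - 4) = 1*2 = 2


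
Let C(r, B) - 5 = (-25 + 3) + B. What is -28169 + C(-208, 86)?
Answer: -28100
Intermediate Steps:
C(r, B) = -17 + B (C(r, B) = 5 + ((-25 + 3) + B) = 5 + (-22 + B) = -17 + B)
-28169 + C(-208, 86) = -28169 + (-17 + 86) = -28169 + 69 = -28100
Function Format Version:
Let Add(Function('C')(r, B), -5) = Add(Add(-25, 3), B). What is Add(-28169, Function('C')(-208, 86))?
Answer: -28100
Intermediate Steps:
Function('C')(r, B) = Add(-17, B) (Function('C')(r, B) = Add(5, Add(Add(-25, 3), B)) = Add(5, Add(-22, B)) = Add(-17, B))
Add(-28169, Function('C')(-208, 86)) = Add(-28169, Add(-17, 86)) = Add(-28169, 69) = -28100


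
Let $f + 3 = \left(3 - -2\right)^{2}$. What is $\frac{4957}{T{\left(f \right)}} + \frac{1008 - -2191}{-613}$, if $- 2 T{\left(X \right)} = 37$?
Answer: $- \frac{6195645}{22681} \approx -273.16$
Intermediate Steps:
$f = 22$ ($f = -3 + \left(3 - -2\right)^{2} = -3 + \left(3 + 2\right)^{2} = -3 + 5^{2} = -3 + 25 = 22$)
$T{\left(X \right)} = - \frac{37}{2}$ ($T{\left(X \right)} = \left(- \frac{1}{2}\right) 37 = - \frac{37}{2}$)
$\frac{4957}{T{\left(f \right)}} + \frac{1008 - -2191}{-613} = \frac{4957}{- \frac{37}{2}} + \frac{1008 - -2191}{-613} = 4957 \left(- \frac{2}{37}\right) + \left(1008 + 2191\right) \left(- \frac{1}{613}\right) = - \frac{9914}{37} + 3199 \left(- \frac{1}{613}\right) = - \frac{9914}{37} - \frac{3199}{613} = - \frac{6195645}{22681}$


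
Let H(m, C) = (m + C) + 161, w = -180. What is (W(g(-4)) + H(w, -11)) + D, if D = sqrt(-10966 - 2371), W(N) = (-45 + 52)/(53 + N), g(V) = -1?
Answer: -1553/52 + I*sqrt(13337) ≈ -29.865 + 115.49*I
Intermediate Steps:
W(N) = 7/(53 + N)
H(m, C) = 161 + C + m (H(m, C) = (C + m) + 161 = 161 + C + m)
D = I*sqrt(13337) (D = sqrt(-13337) = I*sqrt(13337) ≈ 115.49*I)
(W(g(-4)) + H(w, -11)) + D = (7/(53 - 1) + (161 - 11 - 180)) + I*sqrt(13337) = (7/52 - 30) + I*sqrt(13337) = -1553/52 + I*sqrt(13337)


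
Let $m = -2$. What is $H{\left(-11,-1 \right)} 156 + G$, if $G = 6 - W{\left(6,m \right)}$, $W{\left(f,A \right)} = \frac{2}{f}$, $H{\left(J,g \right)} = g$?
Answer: $- \frac{451}{3} \approx -150.33$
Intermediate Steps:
$G = \frac{17}{3}$ ($G = 6 - \frac{2}{6} = 6 - 2 \cdot \frac{1}{6} = 6 - \frac{1}{3} = \frac{17}{3} \approx 5.6667$)
$H{\left(-11,-1 \right)} 156 + G = \left(-1\right) 156 + \frac{17}{3} = -156 + \frac{17}{3} = - \frac{451}{3}$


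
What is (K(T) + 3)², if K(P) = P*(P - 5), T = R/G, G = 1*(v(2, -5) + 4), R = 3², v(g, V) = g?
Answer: 81/16 ≈ 5.0625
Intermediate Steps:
R = 9
G = 6 (G = 1*(2 + 4) = 1*6 = 6)
T = 3/2 (T = 9/6 = 9*(⅙) = 3/2 ≈ 1.5000)
K(P) = P*(-5 + P)
(K(T) + 3)² = (3*(-5 + 3/2)/2 + 3)² = ((3/2)*(-7/2) + 3)² = (-21/4 + 3)² = (-9/4)² = 81/16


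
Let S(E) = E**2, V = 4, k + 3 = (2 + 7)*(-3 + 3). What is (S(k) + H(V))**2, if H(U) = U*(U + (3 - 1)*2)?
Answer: 1681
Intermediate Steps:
k = -3 (k = -3 + (2 + 7)*(-3 + 3) = -3 + 9*0 = -3 + 0 = -3)
H(U) = U*(4 + U) (H(U) = U*(U + 2*2) = U*(U + 4) = U*(4 + U))
(S(k) + H(V))**2 = ((-3)**2 + 4*(4 + 4))**2 = (9 + 4*8)**2 = (9 + 32)**2 = 41**2 = 1681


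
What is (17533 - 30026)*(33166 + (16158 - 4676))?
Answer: -557787464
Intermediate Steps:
(17533 - 30026)*(33166 + (16158 - 4676)) = -12493*(33166 + 11482) = -12493*44648 = -557787464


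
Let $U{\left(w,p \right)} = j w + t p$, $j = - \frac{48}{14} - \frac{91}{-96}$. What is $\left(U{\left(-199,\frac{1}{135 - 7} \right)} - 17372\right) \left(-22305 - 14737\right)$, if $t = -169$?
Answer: $\frac{840345054113}{1344} \approx 6.2526 \cdot 10^{8}$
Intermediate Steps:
$j = - \frac{1667}{672}$ ($j = \left(-48\right) \frac{1}{14} - - \frac{91}{96} = - \frac{24}{7} + \frac{91}{96} = - \frac{1667}{672} \approx -2.4807$)
$U{\left(w,p \right)} = - 169 p - \frac{1667 w}{672}$ ($U{\left(w,p \right)} = - \frac{1667 w}{672} - 169 p = - 169 p - \frac{1667 w}{672}$)
$\left(U{\left(-199,\frac{1}{135 - 7} \right)} - 17372\right) \left(-22305 - 14737\right) = \left(\left(- \frac{169}{135 - 7} - - \frac{331733}{672}\right) - 17372\right) \left(-22305 - 14737\right) = \left(\left(- \frac{169}{128} + \frac{331733}{672}\right) - 17372\right) \left(-37042\right) = \left(\frac{1323383}{2688} - 17372\right) \left(-37042\right) = \left(- \frac{45372553}{2688}\right) \left(-37042\right) = \frac{840345054113}{1344}$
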